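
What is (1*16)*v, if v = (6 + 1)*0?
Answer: 0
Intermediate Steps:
v = 0 (v = 7*0 = 0)
(1*16)*v = (1*16)*0 = 16*0 = 0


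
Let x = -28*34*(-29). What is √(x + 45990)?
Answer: 7*√1502 ≈ 271.29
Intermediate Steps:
x = 27608 (x = -952*(-29) = 27608)
√(x + 45990) = √(27608 + 45990) = √73598 = 7*√1502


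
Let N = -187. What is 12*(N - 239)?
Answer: -5112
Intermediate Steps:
12*(N - 239) = 12*(-187 - 239) = 12*(-426) = -5112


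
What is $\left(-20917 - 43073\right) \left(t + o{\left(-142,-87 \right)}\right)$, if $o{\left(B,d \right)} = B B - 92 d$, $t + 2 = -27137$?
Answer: $-65845710$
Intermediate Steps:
$t = -27139$ ($t = -2 - 27137 = -27139$)
$o{\left(B,d \right)} = B^{2} - 92 d$
$\left(-20917 - 43073\right) \left(t + o{\left(-142,-87 \right)}\right) = \left(-20917 - 43073\right) \left(-27139 + \left(\left(-142\right)^{2} - -8004\right)\right) = - 63990 \left(-27139 + \left(20164 + 8004\right)\right) = - 63990 \left(-27139 + 28168\right) = \left(-63990\right) 1029 = -65845710$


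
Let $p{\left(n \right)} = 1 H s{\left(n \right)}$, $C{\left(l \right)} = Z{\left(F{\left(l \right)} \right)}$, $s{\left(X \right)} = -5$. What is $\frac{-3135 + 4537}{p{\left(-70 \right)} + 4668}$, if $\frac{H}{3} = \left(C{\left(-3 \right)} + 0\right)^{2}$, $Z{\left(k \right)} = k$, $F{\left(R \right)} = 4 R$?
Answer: $\frac{701}{1254} \approx 0.55901$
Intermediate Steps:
$C{\left(l \right)} = 4 l$
$H = 432$ ($H = 3 \left(4 \left(-3\right) + 0\right)^{2} = 3 \left(-12 + 0\right)^{2} = 3 \left(-12\right)^{2} = 3 \cdot 144 = 432$)
$p{\left(n \right)} = -2160$ ($p{\left(n \right)} = 1 \cdot 432 \left(-5\right) = 432 \left(-5\right) = -2160$)
$\frac{-3135 + 4537}{p{\left(-70 \right)} + 4668} = \frac{-3135 + 4537}{-2160 + 4668} = \frac{1402}{2508} = 1402 \cdot \frac{1}{2508} = \frac{701}{1254}$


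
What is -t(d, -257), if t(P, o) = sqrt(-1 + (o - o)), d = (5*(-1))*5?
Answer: -I ≈ -1.0*I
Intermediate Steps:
d = -25 (d = -5*5 = -25)
t(P, o) = I (t(P, o) = sqrt(-1 + 0) = sqrt(-1) = I)
-t(d, -257) = -I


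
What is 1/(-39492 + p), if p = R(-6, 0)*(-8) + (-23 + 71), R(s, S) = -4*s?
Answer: -1/39636 ≈ -2.5230e-5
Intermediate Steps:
p = -144 (p = -4*(-6)*(-8) + (-23 + 71) = 24*(-8) + 48 = -192 + 48 = -144)
1/(-39492 + p) = 1/(-39492 - 144) = 1/(-39636) = -1/39636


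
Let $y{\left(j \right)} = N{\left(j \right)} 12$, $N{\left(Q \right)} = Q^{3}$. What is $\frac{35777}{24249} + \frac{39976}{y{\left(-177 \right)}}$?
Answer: $\frac{3361203721}{2279090763} \approx 1.4748$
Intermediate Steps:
$y{\left(j \right)} = 12 j^{3}$ ($y{\left(j \right)} = j^{3} \cdot 12 = 12 j^{3}$)
$\frac{35777}{24249} + \frac{39976}{y{\left(-177 \right)}} = \frac{35777}{24249} + \frac{39976}{12 \left(-177\right)^{3}} = 35777 \cdot \frac{1}{24249} + \frac{39976}{12 \left(-5545233\right)} = \frac{35777}{24249} + \frac{39976}{-66542796} = \frac{35777}{24249} + 39976 \left(- \frac{1}{66542796}\right) = \frac{35777}{24249} - \frac{9994}{16635699} = \frac{3361203721}{2279090763}$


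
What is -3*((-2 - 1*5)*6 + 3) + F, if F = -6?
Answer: 111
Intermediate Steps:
-3*((-2 - 1*5)*6 + 3) + F = -3*((-2 - 1*5)*6 + 3) - 6 = -3*((-2 - 5)*6 + 3) - 6 = -3*(-7*6 + 3) - 6 = -3*(-42 + 3) - 6 = -3*(-39) - 6 = 117 - 6 = 111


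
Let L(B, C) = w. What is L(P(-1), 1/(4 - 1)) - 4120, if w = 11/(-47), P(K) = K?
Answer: -193651/47 ≈ -4120.2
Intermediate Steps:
w = -11/47 (w = 11*(-1/47) = -11/47 ≈ -0.23404)
L(B, C) = -11/47
L(P(-1), 1/(4 - 1)) - 4120 = -11/47 - 4120 = -193651/47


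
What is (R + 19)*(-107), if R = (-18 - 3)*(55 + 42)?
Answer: 215926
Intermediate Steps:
R = -2037 (R = -21*97 = -2037)
(R + 19)*(-107) = (-2037 + 19)*(-107) = -2018*(-107) = 215926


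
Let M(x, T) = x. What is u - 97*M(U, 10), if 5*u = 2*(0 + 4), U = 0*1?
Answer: 8/5 ≈ 1.6000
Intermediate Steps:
U = 0
u = 8/5 (u = (2*(0 + 4))/5 = (2*4)/5 = (⅕)*8 = 8/5 ≈ 1.6000)
u - 97*M(U, 10) = 8/5 - 97*0 = 8/5 + 0 = 8/5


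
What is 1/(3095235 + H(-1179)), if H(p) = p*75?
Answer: 1/3006810 ≈ 3.3258e-7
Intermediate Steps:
H(p) = 75*p
1/(3095235 + H(-1179)) = 1/(3095235 + 75*(-1179)) = 1/(3095235 - 88425) = 1/3006810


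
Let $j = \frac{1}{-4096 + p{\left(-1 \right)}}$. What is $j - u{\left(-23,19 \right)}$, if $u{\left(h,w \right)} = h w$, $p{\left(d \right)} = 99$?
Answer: $\frac{1746688}{3997} \approx 437.0$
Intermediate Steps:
$j = - \frac{1}{3997}$ ($j = \frac{1}{-4096 + 99} = \frac{1}{-3997} = - \frac{1}{3997} \approx -0.00025019$)
$j - u{\left(-23,19 \right)} = - \frac{1}{3997} - \left(-23\right) 19 = - \frac{1}{3997} - -437 = - \frac{1}{3997} + 437 = \frac{1746688}{3997}$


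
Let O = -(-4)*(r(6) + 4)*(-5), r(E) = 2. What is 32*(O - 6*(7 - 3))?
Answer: -4608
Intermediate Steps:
O = -120 (O = -(-4)*(2 + 4)*(-5) = -(-4)*6*(-5) = -4*(-6)*(-5) = 24*(-5) = -120)
32*(O - 6*(7 - 3)) = 32*(-120 - 6*(7 - 3)) = 32*(-120 - 6*4) = 32*(-120 - 24) = 32*(-144) = -4608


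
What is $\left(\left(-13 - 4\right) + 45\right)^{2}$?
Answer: $784$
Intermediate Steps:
$\left(\left(-13 - 4\right) + 45\right)^{2} = \left(-17 + 45\right)^{2} = 28^{2} = 784$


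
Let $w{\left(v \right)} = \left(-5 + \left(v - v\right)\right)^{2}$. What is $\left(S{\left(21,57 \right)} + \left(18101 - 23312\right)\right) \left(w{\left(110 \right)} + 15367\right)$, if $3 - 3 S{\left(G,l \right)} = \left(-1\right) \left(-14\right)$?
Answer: $- \frac{240792448}{3} \approx -8.0264 \cdot 10^{7}$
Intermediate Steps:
$S{\left(G,l \right)} = - \frac{11}{3}$ ($S{\left(G,l \right)} = 1 - \frac{\left(-1\right) \left(-14\right)}{3} = 1 - \frac{14}{3} = - \frac{11}{3}$)
$w{\left(v \right)} = 25$ ($w{\left(v \right)} = \left(-5 + 0\right)^{2} = \left(-5\right)^{2} = 25$)
$\left(S{\left(21,57 \right)} + \left(18101 - 23312\right)\right) \left(w{\left(110 \right)} + 15367\right) = \left(- \frac{11}{3} + \left(18101 - 23312\right)\right) \left(25 + 15367\right) = \left(- \frac{11}{3} - 5211\right) 15392 = \left(- \frac{15644}{3}\right) 15392 = - \frac{240792448}{3}$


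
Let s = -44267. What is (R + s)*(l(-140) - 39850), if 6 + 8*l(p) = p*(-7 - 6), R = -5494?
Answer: 7886770173/4 ≈ 1.9717e+9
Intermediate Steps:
l(p) = -3/4 - 13*p/8 (l(p) = -3/4 + (p*(-7 - 6))/8 = -3/4 + (p*(-13))/8 = -3/4 + (-13*p)/8 = -3/4 - 13*p/8)
(R + s)*(l(-140) - 39850) = (-5494 - 44267)*((-3/4 - 13/8*(-140)) - 39850) = -49761*((-3/4 + 455/2) - 39850) = -49761*(907/4 - 39850) = -49761*(-158493/4) = 7886770173/4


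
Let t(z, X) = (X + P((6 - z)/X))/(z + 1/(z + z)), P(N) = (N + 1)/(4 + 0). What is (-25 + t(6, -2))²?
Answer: 3407716/5329 ≈ 639.47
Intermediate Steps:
P(N) = ¼ + N/4 (P(N) = (1 + N)/4 = (1 + N)*(¼) = ¼ + N/4)
t(z, X) = (¼ + X + (6 - z)/(4*X))/(z + 1/(2*z)) (t(z, X) = (X + (¼ + ((6 - z)/X)/4))/(z + 1/(z + z)) = (X + (¼ + ((6 - z)/X)/4))/(z + 1/(2*z)) = (X + (¼ + (6 - z)/(4*X)))/(z + 1/(2*z)) = (¼ + X + (6 - z)/(4*X))/(z + 1/(2*z)))
(-25 + t(6, -2))² = (-25 + (½)*6*(6 - 1*6 - 2*(1 + 4*(-2)))/(-2*(1 + 2*6²)))² = (-25 + (½)*6*(-½)*(6 - 6 - 2*(1 - 8))/(1 + 2*36))² = (-25 + (½)*6*(-½)*(6 - 6 - 2*(-7))/(1 + 72))² = (-25 + (½)*6*(-½)*(6 - 6 + 14)/73)² = (-25 + (½)*6*(-½)*(1/73)*14)² = (-25 - 21/73)² = (-1846/73)² = 3407716/5329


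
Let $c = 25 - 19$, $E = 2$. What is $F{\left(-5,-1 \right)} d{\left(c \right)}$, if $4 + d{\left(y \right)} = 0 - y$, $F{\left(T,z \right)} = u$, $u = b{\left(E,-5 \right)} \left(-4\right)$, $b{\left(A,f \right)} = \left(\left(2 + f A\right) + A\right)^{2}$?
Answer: $1440$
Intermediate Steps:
$c = 6$ ($c = 25 - 19 = 6$)
$b{\left(A,f \right)} = \left(2 + A + A f\right)^{2}$ ($b{\left(A,f \right)} = \left(\left(2 + A f\right) + A\right)^{2} = \left(2 + A + A f\right)^{2}$)
$u = -144$ ($u = \left(2 + 2 + 2 \left(-5\right)\right)^{2} \left(-4\right) = \left(2 + 2 - 10\right)^{2} \left(-4\right) = \left(-6\right)^{2} \left(-4\right) = 36 \left(-4\right) = -144$)
$F{\left(T,z \right)} = -144$
$d{\left(y \right)} = -4 - y$ ($d{\left(y \right)} = -4 + \left(0 - y\right) = -4 - y$)
$F{\left(-5,-1 \right)} d{\left(c \right)} = - 144 \left(-4 - 6\right) = \left(-144\right) \left(-10\right) = 1440$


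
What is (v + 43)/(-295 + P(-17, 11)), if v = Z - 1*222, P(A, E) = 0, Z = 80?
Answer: 99/295 ≈ 0.33559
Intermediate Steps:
v = -142 (v = 80 - 1*222 = 80 - 222 = -142)
(v + 43)/(-295 + P(-17, 11)) = (-142 + 43)/(-295 + 0) = -99/(-295) = -99*(-1/295) = 99/295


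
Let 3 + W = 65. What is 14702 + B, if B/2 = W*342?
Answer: 57110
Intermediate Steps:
W = 62 (W = -3 + 65 = 62)
B = 42408 (B = 2*(62*342) = 2*21204 = 42408)
14702 + B = 14702 + 42408 = 57110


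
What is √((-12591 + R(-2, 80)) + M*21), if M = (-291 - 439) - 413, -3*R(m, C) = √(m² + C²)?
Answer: √(-329346 - 6*√1601)/3 ≈ 191.37*I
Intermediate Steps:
R(m, C) = -√(C² + m²)/3 (R(m, C) = -√(m² + C²)/3 = -√(C² + m²)/3)
M = -1143 (M = -730 - 413 = -1143)
√((-12591 + R(-2, 80)) + M*21) = √((-12591 - √(80² + (-2)²)/3) - 1143*21) = √((-12591 - √(6400 + 4)/3) - 24003) = √((-12591 - 2*√1601/3) - 24003) = √(-36594 - 2*√1601/3)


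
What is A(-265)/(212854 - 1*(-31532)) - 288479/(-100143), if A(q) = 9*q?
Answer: 7806820871/2719283022 ≈ 2.8709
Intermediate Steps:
A(-265)/(212854 - 1*(-31532)) - 288479/(-100143) = (9*(-265))/(212854 - 1*(-31532)) - 288479/(-100143) = -2385/(212854 + 31532) - 288479*(-1/100143) = -2385/244386 + 288479/100143 = -2385*1/244386 + 288479/100143 = -265/27154 + 288479/100143 = 7806820871/2719283022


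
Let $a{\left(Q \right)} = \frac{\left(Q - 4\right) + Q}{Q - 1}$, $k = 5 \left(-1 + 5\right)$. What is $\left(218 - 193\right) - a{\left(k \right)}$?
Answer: $\frac{439}{19} \approx 23.105$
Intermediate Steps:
$k = 20$ ($k = 5 \cdot 4 = 20$)
$a{\left(Q \right)} = \frac{-4 + 2 Q}{-1 + Q}$ ($a{\left(Q \right)} = \frac{\left(-4 + Q\right) + Q}{-1 + Q} = \frac{-4 + 2 Q}{-1 + Q}$)
$\left(218 - 193\right) - a{\left(k \right)} = \left(218 - 193\right) - \frac{2 \left(-2 + 20\right)}{-1 + 20} = \left(218 - 193\right) - 2 \cdot \frac{1}{19} \cdot 18 = 25 - 2 \cdot \frac{1}{19} \cdot 18 = 25 - \frac{36}{19} = \frac{439}{19}$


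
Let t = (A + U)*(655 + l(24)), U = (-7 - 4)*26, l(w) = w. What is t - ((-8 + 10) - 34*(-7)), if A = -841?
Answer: -765473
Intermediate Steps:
U = -286 (U = -11*26 = -286)
t = -765233 (t = (-841 - 286)*(655 + 24) = -1127*679 = -765233)
t - ((-8 + 10) - 34*(-7)) = -765233 - ((-8 + 10) - 34*(-7)) = -765233 - (2 + 238) = -765233 - 1*240 = -765233 - 240 = -765473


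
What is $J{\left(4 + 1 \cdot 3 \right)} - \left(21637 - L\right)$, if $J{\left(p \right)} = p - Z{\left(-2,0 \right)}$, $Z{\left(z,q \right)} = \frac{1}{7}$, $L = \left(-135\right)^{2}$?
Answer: $- \frac{23836}{7} \approx -3405.1$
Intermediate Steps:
$L = 18225$
$Z{\left(z,q \right)} = \frac{1}{7}$
$J{\left(p \right)} = - \frac{1}{7} + p$ ($J{\left(p \right)} = p - \frac{1}{7} = - \frac{1}{7} + p$)
$J{\left(4 + 1 \cdot 3 \right)} - \left(21637 - L\right) = \left(- \frac{1}{7} + \left(4 + 1 \cdot 3\right)\right) - \left(21637 - 18225\right) = \left(- \frac{1}{7} + \left(4 + 3\right)\right) - \left(21637 - 18225\right) = \left(- \frac{1}{7} + 7\right) - 3412 = \frac{48}{7} - 3412 = - \frac{23836}{7}$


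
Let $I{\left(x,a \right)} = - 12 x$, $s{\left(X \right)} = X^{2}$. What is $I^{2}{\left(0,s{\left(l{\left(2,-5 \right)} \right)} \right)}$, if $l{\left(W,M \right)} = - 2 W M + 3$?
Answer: $0$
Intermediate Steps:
$l{\left(W,M \right)} = 3 - 2 M W$ ($l{\left(W,M \right)} = - 2 M W + 3 = 3 - 2 M W$)
$I^{2}{\left(0,s{\left(l{\left(2,-5 \right)} \right)} \right)} = \left(\left(-12\right) 0\right)^{2} = 0^{2} = 0$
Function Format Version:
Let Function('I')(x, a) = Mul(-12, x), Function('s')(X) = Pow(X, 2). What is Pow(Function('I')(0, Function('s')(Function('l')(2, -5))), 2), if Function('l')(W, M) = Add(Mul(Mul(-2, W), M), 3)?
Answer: 0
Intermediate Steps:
Function('l')(W, M) = Add(3, Mul(-2, M, W)) (Function('l')(W, M) = Add(Mul(-2, M, W), 3) = Add(3, Mul(-2, M, W)))
Pow(Function('I')(0, Function('s')(Function('l')(2, -5))), 2) = Pow(Mul(-12, 0), 2) = Pow(0, 2) = 0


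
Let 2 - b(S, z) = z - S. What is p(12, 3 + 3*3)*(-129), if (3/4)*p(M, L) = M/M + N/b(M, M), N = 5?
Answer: -602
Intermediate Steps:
b(S, z) = 2 + S - z (b(S, z) = 2 - (z - S) = 2 + (S - z) = 2 + S - z)
p(M, L) = 14/3 (p(M, L) = 4*(M/M + 5/(2 + M - M))/3 = 4*(1 + 5/2)/3 = (4/3)*(7/2) = 14/3)
p(12, 3 + 3*3)*(-129) = (14/3)*(-129) = -602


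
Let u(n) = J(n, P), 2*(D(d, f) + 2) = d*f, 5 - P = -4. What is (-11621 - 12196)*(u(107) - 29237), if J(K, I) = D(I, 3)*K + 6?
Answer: 1333775817/2 ≈ 6.6689e+8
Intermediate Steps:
P = 9 (P = 5 - 1*(-4) = 5 + 4 = 9)
D(d, f) = -2 + d*f/2 (D(d, f) = -2 + (d*f)/2 = -2 + d*f/2)
J(K, I) = 6 + K*(-2 + 3*I/2) (J(K, I) = (-2 + (½)*I*3)*K + 6 = (-2 + 3*I/2)*K + 6 = K*(-2 + 3*I/2) + 6 = 6 + K*(-2 + 3*I/2))
u(n) = 6 + 23*n/2 (u(n) = 6 + n*(-4 + 3*9)/2 = 6 + n*(-4 + 27)/2 = 6 + (½)*n*23 = 6 + 23*n/2)
(-11621 - 12196)*(u(107) - 29237) = (-11621 - 12196)*((6 + (23/2)*107) - 29237) = -23817*((6 + 2461/2) - 29237) = -23817*(2473/2 - 29237) = -23817*(-56001/2) = 1333775817/2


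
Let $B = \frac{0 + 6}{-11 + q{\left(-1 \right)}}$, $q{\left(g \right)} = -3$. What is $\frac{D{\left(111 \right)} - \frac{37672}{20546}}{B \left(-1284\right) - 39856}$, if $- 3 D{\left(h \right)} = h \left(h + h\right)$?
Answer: $\frac{295404403}{1413256610} \approx 0.20902$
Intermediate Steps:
$D{\left(h \right)} = - \frac{2 h^{2}}{3}$ ($D{\left(h \right)} = - \frac{h \left(h + h\right)}{3} = - \frac{h 2 h}{3} = - \frac{2 h^{2}}{3}$)
$B = - \frac{3}{7}$ ($B = \frac{0 + 6}{-11 - 3} = \frac{6}{-14} = 6 \left(- \frac{1}{14}\right) = - \frac{3}{7} \approx -0.42857$)
$\frac{D{\left(111 \right)} - \frac{37672}{20546}}{B \left(-1284\right) - 39856} = \frac{- \frac{2 \cdot 111^{2}}{3} - \frac{37672}{20546}}{\left(- \frac{3}{7}\right) \left(-1284\right) - 39856} = \frac{\left(- \frac{2}{3}\right) 12321 - \frac{18836}{10273}}{\frac{3852}{7} - 39856} = \frac{-8214 - \frac{18836}{10273}}{- \frac{275140}{7}} = \left(- \frac{84401258}{10273}\right) \left(- \frac{7}{275140}\right) = \frac{295404403}{1413256610}$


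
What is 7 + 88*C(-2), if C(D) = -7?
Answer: -609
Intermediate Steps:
7 + 88*C(-2) = 7 + 88*(-7) = 7 - 616 = -609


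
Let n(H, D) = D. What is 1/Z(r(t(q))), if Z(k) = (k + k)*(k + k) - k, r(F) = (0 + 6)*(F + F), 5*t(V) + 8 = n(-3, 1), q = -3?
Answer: 25/28644 ≈ 0.00087278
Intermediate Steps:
t(V) = -7/5 (t(V) = -8/5 + (1/5)*1 = -8/5 + 1/5 = -7/5)
r(F) = 12*F (r(F) = 6*(2*F) = 12*F)
Z(k) = -k + 4*k**2 (Z(k) = (2*k)*(2*k) - k = 4*k**2 - k = -k + 4*k**2)
1/Z(r(t(q))) = 1/((12*(-7/5))*(-1 + 4*(12*(-7/5)))) = 1/(-84*(-1 + 4*(-84/5))/5) = 1/(-84*(-1 - 336/5)/5) = 1/(-84/5*(-341/5)) = 1/(28644/25) = 25/28644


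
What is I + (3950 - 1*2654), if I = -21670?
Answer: -20374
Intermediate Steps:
I + (3950 - 1*2654) = -21670 + (3950 - 1*2654) = -21670 + (3950 - 2654) = -21670 + 1296 = -20374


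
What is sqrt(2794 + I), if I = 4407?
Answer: sqrt(7201) ≈ 84.859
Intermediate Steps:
sqrt(2794 + I) = sqrt(2794 + 4407) = sqrt(7201)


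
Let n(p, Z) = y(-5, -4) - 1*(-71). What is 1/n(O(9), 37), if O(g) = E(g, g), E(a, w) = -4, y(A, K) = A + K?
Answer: 1/62 ≈ 0.016129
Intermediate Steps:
O(g) = -4
n(p, Z) = 62 (n(p, Z) = (-5 - 4) - 1*(-71) = -9 + 71 = 62)
1/n(O(9), 37) = 1/62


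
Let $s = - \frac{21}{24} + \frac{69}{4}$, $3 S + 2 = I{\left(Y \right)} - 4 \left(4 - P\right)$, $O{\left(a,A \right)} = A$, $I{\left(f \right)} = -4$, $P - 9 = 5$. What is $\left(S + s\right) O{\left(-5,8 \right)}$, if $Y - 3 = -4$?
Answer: $\frac{665}{3} \approx 221.67$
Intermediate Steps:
$P = 14$ ($P = 9 + 5 = 14$)
$Y = -1$ ($Y = 3 - 4 = -1$)
$S = \frac{34}{3}$ ($S = - \frac{2}{3} + \frac{-4 - 4 \left(4 - 14\right)}{3} = - \frac{2}{3} + \frac{-4 - -40}{3} = - \frac{2}{3} + \frac{-4 + 40}{3} = - \frac{2}{3} + \frac{1}{3} \cdot 36 = - \frac{2}{3} + 12 = \frac{34}{3} \approx 11.333$)
$s = \frac{131}{8}$ ($s = \left(-21\right) \frac{1}{24} + 69 \cdot \frac{1}{4} = - \frac{7}{8} + \frac{69}{4} = \frac{131}{8} \approx 16.375$)
$\left(S + s\right) O{\left(-5,8 \right)} = \left(\frac{34}{3} + \frac{131}{8}\right) 8 = \frac{665}{24} \cdot 8 = \frac{665}{3}$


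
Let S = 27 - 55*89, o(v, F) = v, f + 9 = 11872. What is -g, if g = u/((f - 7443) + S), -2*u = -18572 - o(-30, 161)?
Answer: 9271/448 ≈ 20.694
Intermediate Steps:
f = 11863 (f = -9 + 11872 = 11863)
S = -4868 (S = 27 - 4895 = -4868)
u = 9271 (u = -(-18572 - 1*(-30))/2 = -(-18572 + 30)/2 = -½*(-18542) = 9271)
g = -9271/448 (g = 9271/((11863 - 7443) - 4868) = 9271/(4420 - 4868) = 9271/(-448) = 9271*(-1/448) = -9271/448 ≈ -20.694)
-g = -1*(-9271/448) = 9271/448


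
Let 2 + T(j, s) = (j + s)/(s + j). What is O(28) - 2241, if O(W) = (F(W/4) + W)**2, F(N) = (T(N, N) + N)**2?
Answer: 1855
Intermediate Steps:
T(j, s) = -1 (T(j, s) = -2 + (j + s)/(s + j) = -2 + (j + s)/(j + s) = -2 + 1 = -1)
F(N) = (-1 + N)**2
O(W) = (W + (-1 + W/4)**2)**2 (O(W) = ((-1 + W/4)**2 + W)**2 = (W + (-1 + W/4)**2)**2)
O(28) - 2241 = ((-4 + 28)**2 + 16*28)**2/256 - 2241 = (24**2 + 448)**2/256 - 2241 = (576 + 448)**2/256 - 2241 = (1/256)*1024**2 - 2241 = (1/256)*1048576 - 2241 = 4096 - 2241 = 1855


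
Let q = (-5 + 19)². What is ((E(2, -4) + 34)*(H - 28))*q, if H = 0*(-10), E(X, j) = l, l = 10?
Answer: -241472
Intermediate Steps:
E(X, j) = 10
H = 0
q = 196 (q = 14² = 196)
((E(2, -4) + 34)*(H - 28))*q = ((10 + 34)*(0 - 28))*196 = (44*(-28))*196 = -1232*196 = -241472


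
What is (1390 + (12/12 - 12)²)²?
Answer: 2283121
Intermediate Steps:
(1390 + (12/12 - 12)²)² = (1390 + (12*(1/12) - 12)²)² = (1390 + (1 - 12)²)² = (1390 + (-11)²)² = (1390 + 121)² = 1511² = 2283121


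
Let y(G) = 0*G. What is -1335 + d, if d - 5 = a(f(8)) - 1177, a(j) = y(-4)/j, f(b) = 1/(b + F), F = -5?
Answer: -2507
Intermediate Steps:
y(G) = 0
f(b) = 1/(-5 + b) (f(b) = 1/(b - 5) = 1/(-5 + b))
a(j) = 0 (a(j) = 0/j = 0)
d = -1172 (d = 5 + (0 - 1177) = 5 - 1177 = -1172)
-1335 + d = -1335 - 1172 = -2507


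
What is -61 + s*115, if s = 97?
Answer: 11094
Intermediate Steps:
-61 + s*115 = -61 + 97*115 = -61 + 11155 = 11094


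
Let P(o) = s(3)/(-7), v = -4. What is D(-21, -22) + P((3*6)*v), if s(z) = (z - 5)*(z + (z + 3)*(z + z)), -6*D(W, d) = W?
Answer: 205/14 ≈ 14.643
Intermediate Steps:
D(W, d) = -W/6
s(z) = (-5 + z)*(z + 2*z*(3 + z)) (s(z) = (-5 + z)*(z + (3 + z)*(2*z)) = (-5 + z)*(z + 2*z*(3 + z)))
P(o) = 78/7 (P(o) = (3*(-35 - 3*3 + 2*3²))/(-7) = (3*(-35 - 9 + 2*9))*(-⅐) = (3*(-35 - 9 + 18))*(-⅐) = (3*(-26))*(-⅐) = -78*(-⅐) = 78/7)
D(-21, -22) + P((3*6)*v) = -⅙*(-21) + 78/7 = 7/2 + 78/7 = 205/14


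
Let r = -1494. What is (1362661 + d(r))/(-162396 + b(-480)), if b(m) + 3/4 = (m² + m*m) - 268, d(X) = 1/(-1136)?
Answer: 1547982895/338681644 ≈ 4.5706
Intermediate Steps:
d(X) = -1/1136
b(m) = -1075/4 + 2*m² (b(m) = -¾ + ((m² + m*m) - 268) = -¾ + ((m² + m²) - 268) = -¾ + (2*m² - 268) = -¾ + (-268 + 2*m²) = -1075/4 + 2*m²)
(1362661 + d(r))/(-162396 + b(-480)) = (1362661 - 1/1136)/(-162396 + (-1075/4 + 2*(-480)²)) = 1547982895/(1136*(-162396 + (-1075/4 + 2*230400))) = 1547982895/(1136*(-162396 + (-1075/4 + 460800))) = 1547982895/(1136*(-162396 + 1842125/4)) = 1547982895/(1136*(1192541/4)) = (1547982895/1136)*(4/1192541) = 1547982895/338681644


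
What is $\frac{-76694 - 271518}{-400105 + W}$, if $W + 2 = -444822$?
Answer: $\frac{348212}{844929} \approx 0.41212$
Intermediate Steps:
$W = -444824$ ($W = -2 - 444822 = -444824$)
$\frac{-76694 - 271518}{-400105 + W} = \frac{-76694 - 271518}{-400105 - 444824} = - \frac{348212}{-844929} = \left(-348212\right) \left(- \frac{1}{844929}\right) = \frac{348212}{844929}$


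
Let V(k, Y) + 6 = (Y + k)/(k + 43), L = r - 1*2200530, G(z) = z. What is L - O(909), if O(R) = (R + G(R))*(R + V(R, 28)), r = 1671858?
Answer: -1033926909/476 ≈ -2.1721e+6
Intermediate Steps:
L = -528672 (L = 1671858 - 1*2200530 = 1671858 - 2200530 = -528672)
V(k, Y) = -6 + (Y + k)/(43 + k) (V(k, Y) = -6 + (Y + k)/(k + 43) = -6 + (Y + k)/(43 + k))
O(R) = 2*R*(R + (-230 - 5*R)/(43 + R)) (O(R) = (R + R)*(R + (-258 + 28 - 5*R)/(43 + R)) = (2*R)*(R + (-230 - 5*R)/(43 + R)) = 2*R*(R + (-230 - 5*R)/(43 + R)))
L - O(909) = -528672 - 2*909*(-230 + 909² + 38*909)/(43 + 909) = -528672 - 2*909*(-230 + 826281 + 34542)/952 = -528672 - 2*909*860593/952 = -528672 - 1*782279037/476 = -528672 - 782279037/476 = -1033926909/476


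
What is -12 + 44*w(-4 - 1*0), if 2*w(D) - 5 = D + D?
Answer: -78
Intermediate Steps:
w(D) = 5/2 + D (w(D) = 5/2 + (D + D)/2 = 5/2 + (2*D)/2 = 5/2 + D)
-12 + 44*w(-4 - 1*0) = -12 + 44*(5/2 + (-4 - 1*0)) = -12 + 44*(5/2 + (-4 + 0)) = -12 + 44*(5/2 - 4) = -12 + 44*(-3/2) = -12 - 66 = -78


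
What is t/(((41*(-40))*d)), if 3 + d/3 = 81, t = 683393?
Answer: -683393/383760 ≈ -1.7808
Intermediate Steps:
d = 234 (d = -9 + 3*81 = -9 + 243 = 234)
t/(((41*(-40))*d)) = 683393/(((41*(-40))*234)) = 683393/((-1640*234)) = 683393/(-383760) = 683393*(-1/383760) = -683393/383760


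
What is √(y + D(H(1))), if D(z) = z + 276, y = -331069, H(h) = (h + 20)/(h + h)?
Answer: I*√1323130/2 ≈ 575.14*I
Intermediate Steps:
H(h) = (20 + h)/(2*h) (H(h) = (20 + h)/((2*h)) = (20 + h)*(1/(2*h)) = (20 + h)/(2*h))
D(z) = 276 + z
√(y + D(H(1))) = √(-331069 + (276 + (½)*(20 + 1)/1)) = √(-331069 + (276 + (½)*1*21)) = √(-331069 + (276 + 21/2)) = √(-331069 + 573/2) = √(-661565/2) = I*√1323130/2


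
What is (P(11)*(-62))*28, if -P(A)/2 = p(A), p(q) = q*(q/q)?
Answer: 38192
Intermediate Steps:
p(q) = q (p(q) = q*1 = q)
P(A) = -2*A
(P(11)*(-62))*28 = (-2*11*(-62))*28 = -22*(-62)*28 = 1364*28 = 38192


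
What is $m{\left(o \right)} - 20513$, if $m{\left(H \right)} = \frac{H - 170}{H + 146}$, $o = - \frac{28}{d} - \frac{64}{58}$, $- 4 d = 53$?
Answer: $- \frac{2317627070}{112977} \approx -20514.0$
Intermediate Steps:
$d = - \frac{53}{4}$ ($d = \left(- \frac{1}{4}\right) 53 = - \frac{53}{4} \approx -13.25$)
$o = \frac{1552}{1537}$ ($o = - \frac{28}{- \frac{53}{4}} - \frac{64}{58} = \left(-28\right) \left(- \frac{4}{53}\right) - \frac{32}{29} = \frac{112}{53} - \frac{32}{29} = \frac{1552}{1537} \approx 1.0098$)
$m{\left(H \right)} = \frac{-170 + H}{146 + H}$
$m{\left(o \right)} - 20513 = \frac{-170 + \frac{1552}{1537}}{146 + \frac{1552}{1537}} - 20513 = \frac{1}{\frac{225954}{1537}} \left(- \frac{259738}{1537}\right) - 20513 = \frac{1537}{225954} \left(- \frac{259738}{1537}\right) - 20513 = - \frac{129869}{112977} - 20513 = - \frac{2317627070}{112977}$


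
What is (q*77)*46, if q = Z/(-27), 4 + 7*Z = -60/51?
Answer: 44528/459 ≈ 97.011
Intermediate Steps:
Z = -88/119 (Z = -4/7 + (-60/51)/7 = -4/7 + (-60*1/51)/7 = -4/7 + (⅐)*(-20/17) = -4/7 - 20/119 = -88/119 ≈ -0.73950)
q = 88/3213 (q = -88/119/(-27) = -88/119*(-1/27) = 88/3213 ≈ 0.027389)
(q*77)*46 = ((88/3213)*77)*46 = (968/459)*46 = 44528/459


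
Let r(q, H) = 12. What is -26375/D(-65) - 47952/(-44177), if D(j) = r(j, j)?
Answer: -1164592951/530124 ≈ -2196.8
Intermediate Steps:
D(j) = 12
-26375/D(-65) - 47952/(-44177) = -26375/12 - 47952/(-44177) = -26375*1/12 - 47952*(-1/44177) = -26375/12 + 47952/44177 = -1164592951/530124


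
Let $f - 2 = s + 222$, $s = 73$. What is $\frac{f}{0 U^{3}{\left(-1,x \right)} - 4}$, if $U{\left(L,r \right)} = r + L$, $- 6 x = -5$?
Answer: $- \frac{297}{4} \approx -74.25$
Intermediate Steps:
$x = \frac{5}{6}$ ($x = \left(- \frac{1}{6}\right) \left(-5\right) = \frac{5}{6} \approx 0.83333$)
$U{\left(L,r \right)} = L + r$
$f = 297$ ($f = 2 + \left(73 + 222\right) = 2 + 295 = 297$)
$\frac{f}{0 U^{3}{\left(-1,x \right)} - 4} = \frac{297}{0 \left(-1 + \frac{5}{6}\right)^{3} - 4} = \frac{297}{0 \left(- \frac{1}{6}\right)^{3} - 4} = \frac{297}{0 \left(- \frac{1}{216}\right) - 4} = \frac{297}{0 - 4} = \frac{297}{-4} = 297 \left(- \frac{1}{4}\right) = - \frac{297}{4}$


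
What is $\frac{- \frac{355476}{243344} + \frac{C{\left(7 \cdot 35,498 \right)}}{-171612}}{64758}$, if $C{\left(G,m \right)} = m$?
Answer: $- \frac{5609869}{248195914344} \approx -2.2603 \cdot 10^{-5}$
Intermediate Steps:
$\frac{- \frac{355476}{243344} + \frac{C{\left(7 \cdot 35,498 \right)}}{-171612}}{64758} = \frac{- \frac{355476}{243344} + \frac{498}{-171612}}{64758} = \left(\left(-355476\right) \frac{1}{243344} + 498 \left(- \frac{1}{171612}\right)\right) \frac{1}{64758} = \left(- \frac{88869}{60836} - \frac{83}{28602}\right) \frac{1}{64758} = \left(- \frac{5609869}{3832668}\right) \frac{1}{64758} = - \frac{5609869}{248195914344}$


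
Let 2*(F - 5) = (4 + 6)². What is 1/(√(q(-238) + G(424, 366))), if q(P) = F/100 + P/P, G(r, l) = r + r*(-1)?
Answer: 2*√155/31 ≈ 0.80322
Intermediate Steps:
F = 55 (F = 5 + (4 + 6)²/2 = 5 + (½)*10² = 5 + (½)*100 = 5 + 50 = 55)
G(r, l) = 0 (G(r, l) = r - r = 0)
q(P) = 31/20 (q(P) = 55/100 + P/P = 55*(1/100) + 1 = 11/20 + 1 = 31/20)
1/(√(q(-238) + G(424, 366))) = 1/(√(31/20 + 0)) = 1/(√(31/20)) = 1/(√155/10) = 2*√155/31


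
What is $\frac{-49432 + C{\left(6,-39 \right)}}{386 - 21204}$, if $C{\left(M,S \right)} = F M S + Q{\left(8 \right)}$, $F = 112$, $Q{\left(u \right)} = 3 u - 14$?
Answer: $\frac{37815}{10409} \approx 3.6329$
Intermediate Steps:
$Q{\left(u \right)} = -14 + 3 u$
$C{\left(M,S \right)} = 10 + 112 M S$ ($C{\left(M,S \right)} = 112 M S + \left(-14 + 3 \cdot 8\right) = 112 M S + \left(-14 + 24\right) = 112 M S + 10 = 10 + 112 M S$)
$\frac{-49432 + C{\left(6,-39 \right)}}{386 - 21204} = \frac{-49432 + \left(10 + 112 \cdot 6 \left(-39\right)\right)}{386 - 21204} = \frac{-49432 + \left(10 - 26208\right)}{386 - 21204} = \frac{-49432 - 26198}{386 - 21204} = - \frac{75630}{-20818} = \left(-75630\right) \left(- \frac{1}{20818}\right) = \frac{37815}{10409}$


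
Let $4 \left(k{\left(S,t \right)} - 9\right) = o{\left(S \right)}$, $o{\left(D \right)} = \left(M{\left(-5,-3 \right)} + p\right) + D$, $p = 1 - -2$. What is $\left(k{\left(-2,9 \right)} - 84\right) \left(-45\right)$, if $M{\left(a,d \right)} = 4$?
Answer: $\frac{13275}{4} \approx 3318.8$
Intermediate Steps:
$p = 3$ ($p = 1 + 2 = 3$)
$o{\left(D \right)} = 7 + D$ ($o{\left(D \right)} = \left(4 + 3\right) + D = 7 + D$)
$k{\left(S,t \right)} = \frac{43}{4} + \frac{S}{4}$ ($k{\left(S,t \right)} = 9 + \frac{7 + S}{4} = 9 + \left(\frac{7}{4} + \frac{S}{4}\right) = \frac{43}{4} + \frac{S}{4}$)
$\left(k{\left(-2,9 \right)} - 84\right) \left(-45\right) = \left(\left(\frac{43}{4} + \frac{1}{4} \left(-2\right)\right) - 84\right) \left(-45\right) = \left(\left(\frac{43}{4} - \frac{1}{2}\right) - 84\right) \left(-45\right) = \left(\frac{41}{4} - 84\right) \left(-45\right) = \left(- \frac{295}{4}\right) \left(-45\right) = \frac{13275}{4}$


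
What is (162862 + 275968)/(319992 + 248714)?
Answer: 219415/284353 ≈ 0.77163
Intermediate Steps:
(162862 + 275968)/(319992 + 248714) = 438830/568706 = 438830*(1/568706) = 219415/284353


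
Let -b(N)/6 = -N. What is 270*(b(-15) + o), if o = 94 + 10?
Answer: 3780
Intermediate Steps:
o = 104
b(N) = 6*N (b(N) = -(-6)*N = 6*N)
270*(b(-15) + o) = 270*(6*(-15) + 104) = 270*(-90 + 104) = 270*14 = 3780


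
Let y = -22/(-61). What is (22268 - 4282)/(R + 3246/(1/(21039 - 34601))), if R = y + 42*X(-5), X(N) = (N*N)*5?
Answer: -548573/1342518550 ≈ -0.00040861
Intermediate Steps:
y = 22/61 (y = -22*(-1/61) = 22/61 ≈ 0.36066)
X(N) = 5*N² (X(N) = N²*5 = 5*N²)
R = 320272/61 (R = 22/61 + 42*(5*(-5)²) = 22/61 + 42*(5*25) = 22/61 + 42*125 = 22/61 + 5250 = 320272/61 ≈ 5250.4)
(22268 - 4282)/(R + 3246/(1/(21039 - 34601))) = (22268 - 4282)/(320272/61 + 3246/(1/(21039 - 34601))) = 17986/(320272/61 + 3246/(1/(-13562))) = 17986/(320272/61 + 3246/(-1/13562)) = 17986/(320272/61 + 3246*(-13562)) = 17986/(320272/61 - 44022252) = 17986/(-2685037100/61) = 17986*(-61/2685037100) = -548573/1342518550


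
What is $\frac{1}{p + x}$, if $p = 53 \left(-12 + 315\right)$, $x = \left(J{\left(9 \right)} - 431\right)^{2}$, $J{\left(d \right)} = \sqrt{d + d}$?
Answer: $\frac{100919}{20362601726} + \frac{1293 \sqrt{2}}{20362601726} \approx 5.0459 \cdot 10^{-6}$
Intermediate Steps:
$J{\left(d \right)} = \sqrt{2} \sqrt{d}$ ($J{\left(d \right)} = \sqrt{2 d} = \sqrt{2} \sqrt{d}$)
$x = \left(-431 + 3 \sqrt{2}\right)^{2}$ ($x = \left(\sqrt{2} \sqrt{9} - 431\right)^{2} = \left(\sqrt{2} \cdot 3 - 431\right)^{2} = \left(3 \sqrt{2} - 431\right)^{2} = \left(-431 + 3 \sqrt{2}\right)^{2} \approx 1.8212 \cdot 10^{5}$)
$p = 16059$ ($p = 53 \cdot 303 = 16059$)
$\frac{1}{p + x} = \frac{1}{16059 + \left(185779 - 2586 \sqrt{2}\right)} = \frac{1}{201838 - 2586 \sqrt{2}}$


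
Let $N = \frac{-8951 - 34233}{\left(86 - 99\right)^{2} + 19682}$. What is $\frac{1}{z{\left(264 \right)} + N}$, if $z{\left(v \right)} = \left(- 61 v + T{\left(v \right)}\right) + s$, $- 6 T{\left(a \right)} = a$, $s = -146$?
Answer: $- \frac{19851}{323495378} \approx -6.1364 \cdot 10^{-5}$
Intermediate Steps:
$T{\left(a \right)} = - \frac{a}{6}$
$N = - \frac{43184}{19851}$ ($N = - \frac{43184}{\left(-13\right)^{2} + 19682} = - \frac{43184}{169 + 19682} = - \frac{43184}{19851} \approx -2.1754$)
$z{\left(v \right)} = -146 - \frac{367 v}{6}$ ($z{\left(v \right)} = \left(- 61 v - \frac{v}{6}\right) - 146 = - \frac{367 v}{6} - 146 = -146 - \frac{367 v}{6}$)
$\frac{1}{z{\left(264 \right)} + N} = \frac{1}{\left(-146 - 16148\right) - \frac{43184}{19851}} = \frac{1}{-16294 - \frac{43184}{19851}} = \frac{1}{- \frac{323495378}{19851}} = - \frac{19851}{323495378}$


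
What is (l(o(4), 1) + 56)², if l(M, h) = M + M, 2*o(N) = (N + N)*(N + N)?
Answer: 14400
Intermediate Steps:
o(N) = 2*N² (o(N) = ((N + N)*(N + N))/2 = ((2*N)*(2*N))/2 = (4*N²)/2 = 2*N²)
l(M, h) = 2*M
(l(o(4), 1) + 56)² = (2*(2*4²) + 56)² = (2*(2*16) + 56)² = (2*32 + 56)² = (64 + 56)² = 120² = 14400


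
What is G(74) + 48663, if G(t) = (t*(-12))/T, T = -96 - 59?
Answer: 7543653/155 ≈ 48669.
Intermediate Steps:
T = -155
G(t) = 12*t/155 (G(t) = (t*(-12))/(-155) = -12*t*(-1/155) = 12*t/155)
G(74) + 48663 = (12/155)*74 + 48663 = 888/155 + 48663 = 7543653/155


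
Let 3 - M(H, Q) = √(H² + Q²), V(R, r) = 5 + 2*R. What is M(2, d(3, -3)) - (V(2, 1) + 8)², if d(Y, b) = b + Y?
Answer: -288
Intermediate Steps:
d(Y, b) = Y + b
M(H, Q) = 3 - √(H² + Q²)
M(2, d(3, -3)) - (V(2, 1) + 8)² = (3 - √(2² + (3 - 3)²)) - ((5 + 2*2) + 8)² = (3 - √(4 + 0²)) - ((5 + 4) + 8)² = (3 - √(4 + 0)) - (9 + 8)² = (3 - √4) - 1*17² = (3 - 1*2) - 1*289 = (3 - 2) - 289 = 1 - 289 = -288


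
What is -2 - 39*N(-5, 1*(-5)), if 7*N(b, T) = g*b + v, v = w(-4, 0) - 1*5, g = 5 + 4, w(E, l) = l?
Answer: 1936/7 ≈ 276.57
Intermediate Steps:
g = 9
v = -5 (v = 0 - 1*5 = 0 - 5 = -5)
N(b, T) = -5/7 + 9*b/7 (N(b, T) = (9*b - 5)/7 = (-5 + 9*b)/7 = -5/7 + 9*b/7)
-2 - 39*N(-5, 1*(-5)) = -2 - 39*(-5/7 + (9/7)*(-5)) = -2 - 39*(-5/7 - 45/7) = -2 - 39*(-50/7) = -2 + 1950/7 = 1936/7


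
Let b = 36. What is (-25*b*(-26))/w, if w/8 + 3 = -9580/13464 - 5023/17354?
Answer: -8542983735/11685547 ≈ -731.07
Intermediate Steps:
w = -467421880/14603391 (w = -24 + 8*(-9580/13464 - 5023/17354) = -24 + 8*(-9580*1/13464 - 5023*1/17354) = -24 + 8*(-2395/3366 - 5023/17354) = -24 + 8*(-14617562/14603391) = -24 - 116940496/14603391 = -467421880/14603391 ≈ -32.008)
(-25*b*(-26))/w = (-25*36*(-26))/(-467421880/14603391) = -900*(-26)*(-14603391/467421880) = 23400*(-14603391/467421880) = -8542983735/11685547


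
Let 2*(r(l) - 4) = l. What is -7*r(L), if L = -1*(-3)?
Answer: -77/2 ≈ -38.500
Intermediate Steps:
L = 3
r(l) = 4 + l/2
-7*r(L) = -7*(4 + (½)*3) = -7*(4 + 3/2) = -7*11/2 = -77/2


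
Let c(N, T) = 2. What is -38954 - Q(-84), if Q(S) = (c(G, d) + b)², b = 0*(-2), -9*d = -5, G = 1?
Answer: -38958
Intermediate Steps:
d = 5/9 (d = -⅑*(-5) = 5/9 ≈ 0.55556)
b = 0
Q(S) = 4 (Q(S) = (2 + 0)² = 2² = 4)
-38954 - Q(-84) = -38954 - 1*4 = -38954 - 4 = -38958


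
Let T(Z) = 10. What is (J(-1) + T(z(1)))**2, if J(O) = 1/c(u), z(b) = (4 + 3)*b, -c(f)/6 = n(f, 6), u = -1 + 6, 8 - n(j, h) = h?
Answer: 14161/144 ≈ 98.340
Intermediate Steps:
n(j, h) = 8 - h
u = 5
c(f) = -12 (c(f) = -6*(8 - 1*6) = -6*(8 - 6) = -6*2 = -12)
z(b) = 7*b
J(O) = -1/12 (J(O) = 1/(-12) = -1/12)
(J(-1) + T(z(1)))**2 = (-1/12 + 10)**2 = (119/12)**2 = 14161/144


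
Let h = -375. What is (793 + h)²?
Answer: 174724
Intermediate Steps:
(793 + h)² = (793 - 375)² = 418² = 174724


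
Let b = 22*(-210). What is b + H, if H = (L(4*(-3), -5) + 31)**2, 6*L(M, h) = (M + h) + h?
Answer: -34856/9 ≈ -3872.9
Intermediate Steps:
L(M, h) = h/3 + M/6 (L(M, h) = ((M + h) + h)/6 = (M + 2*h)/6 = h/3 + M/6)
b = -4620
H = 6724/9 (H = (((1/3)*(-5) + (4*(-3))/6) + 31)**2 = ((-5/3 + (1/6)*(-12)) + 31)**2 = ((-5/3 - 2) + 31)**2 = (-11/3 + 31)**2 = (82/3)**2 = 6724/9 ≈ 747.11)
b + H = -4620 + 6724/9 = -34856/9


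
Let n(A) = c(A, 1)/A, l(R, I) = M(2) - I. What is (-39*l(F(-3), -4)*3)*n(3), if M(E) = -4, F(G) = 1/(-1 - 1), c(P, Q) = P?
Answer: 0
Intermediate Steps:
F(G) = -½ (F(G) = 1/(-2) = -½)
l(R, I) = -4 - I
n(A) = 1 (n(A) = A/A = 1)
(-39*l(F(-3), -4)*3)*n(3) = -39*(-4 - 1*(-4))*3*1 = -39*(-4 + 4)*3*1 = -0*3*1 = -39*0*1 = 0*1 = 0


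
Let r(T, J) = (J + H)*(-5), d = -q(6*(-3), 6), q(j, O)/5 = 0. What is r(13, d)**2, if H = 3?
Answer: 225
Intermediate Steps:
q(j, O) = 0 (q(j, O) = 5*0 = 0)
d = 0 (d = -1*0 = 0)
r(T, J) = -15 - 5*J (r(T, J) = (J + 3)*(-5) = (3 + J)*(-5) = -15 - 5*J)
r(13, d)**2 = (-15 - 5*0)**2 = (-15 + 0)**2 = (-15)**2 = 225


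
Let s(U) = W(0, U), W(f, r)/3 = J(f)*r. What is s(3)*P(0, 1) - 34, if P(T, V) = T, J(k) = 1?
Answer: -34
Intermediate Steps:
W(f, r) = 3*r (W(f, r) = 3*(1*r) = 3*r)
s(U) = 3*U
s(3)*P(0, 1) - 34 = (3*3)*0 - 34 = 9*0 - 34 = 0 - 34 = -34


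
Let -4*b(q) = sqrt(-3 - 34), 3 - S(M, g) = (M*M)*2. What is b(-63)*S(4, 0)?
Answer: 29*I*sqrt(37)/4 ≈ 44.1*I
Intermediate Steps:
S(M, g) = 3 - 2*M**2 (S(M, g) = 3 - M*M*2 = 3 - M**2*2 = 3 - 2*M**2)
b(q) = -I*sqrt(37)/4 (b(q) = -sqrt(-3 - 34)/4 = -I*sqrt(37)/4)
b(-63)*S(4, 0) = (-I*sqrt(37)/4)*(3 - 2*4**2) = (-I*sqrt(37)/4)*(3 - 2*16) = (-I*sqrt(37)/4)*(3 - 32) = -I*sqrt(37)/4*(-29) = 29*I*sqrt(37)/4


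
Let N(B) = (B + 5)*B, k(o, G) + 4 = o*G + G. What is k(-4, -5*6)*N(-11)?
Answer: 5676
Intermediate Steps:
k(o, G) = -4 + G + G*o (k(o, G) = -4 + (o*G + G) = -4 + (G*o + G) = -4 + (G + G*o) = -4 + G + G*o)
N(B) = B*(5 + B) (N(B) = (5 + B)*B = B*(5 + B))
k(-4, -5*6)*N(-11) = (-4 - 5*6 - 5*6*(-4))*(-11*(5 - 11)) = (-4 - 30 - 30*(-4))*(-11*(-6)) = (-4 - 30 + 120)*66 = 86*66 = 5676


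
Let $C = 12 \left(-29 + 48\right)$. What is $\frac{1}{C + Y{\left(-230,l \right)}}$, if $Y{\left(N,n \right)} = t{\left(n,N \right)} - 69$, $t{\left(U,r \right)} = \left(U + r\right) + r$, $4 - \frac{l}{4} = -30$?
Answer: $- \frac{1}{165} \approx -0.0060606$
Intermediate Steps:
$l = 136$ ($l = 16 - -120 = 16 + 120 = 136$)
$t{\left(U,r \right)} = U + 2 r$
$Y{\left(N,n \right)} = -69 + n + 2 N$ ($Y{\left(N,n \right)} = \left(n + 2 N\right) - 69 = -69 + n + 2 N$)
$C = 228$ ($C = 12 \cdot 19 = 228$)
$\frac{1}{C + Y{\left(-230,l \right)}} = \frac{1}{228 + \left(-69 + 136 + 2 \left(-230\right)\right)} = \frac{1}{228 - 393} = \frac{1}{-165} = - \frac{1}{165}$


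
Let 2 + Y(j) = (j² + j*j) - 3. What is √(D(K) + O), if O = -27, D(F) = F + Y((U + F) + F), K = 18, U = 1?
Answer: 2*√681 ≈ 52.192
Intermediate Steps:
Y(j) = -5 + 2*j² (Y(j) = -2 + ((j² + j*j) - 3) = -2 + ((j² + j²) - 3) = -2 + (2*j² - 3) = -2 + (-3 + 2*j²) = -5 + 2*j²)
D(F) = -5 + F + 2*(1 + 2*F)² (D(F) = F + (-5 + 2*((1 + F) + F)²) = F + (-5 + 2*(1 + 2*F)²) = -5 + F + 2*(1 + 2*F)²)
√(D(K) + O) = √((-3 + 8*18² + 9*18) - 27) = √((-3 + 8*324 + 162) - 27) = √((-3 + 2592 + 162) - 27) = √(2751 - 27) = √2724 = 2*√681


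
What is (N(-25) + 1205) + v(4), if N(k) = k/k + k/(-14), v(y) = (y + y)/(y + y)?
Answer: 16923/14 ≈ 1208.8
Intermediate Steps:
v(y) = 1 (v(y) = (2*y)/((2*y)) = (2*y)*(1/(2*y)) = 1)
N(k) = 1 - k/14 (N(k) = 1 + k*(-1/14) = 1 - k/14)
(N(-25) + 1205) + v(4) = ((1 - 1/14*(-25)) + 1205) + 1 = ((1 + 25/14) + 1205) + 1 = (39/14 + 1205) + 1 = 16909/14 + 1 = 16923/14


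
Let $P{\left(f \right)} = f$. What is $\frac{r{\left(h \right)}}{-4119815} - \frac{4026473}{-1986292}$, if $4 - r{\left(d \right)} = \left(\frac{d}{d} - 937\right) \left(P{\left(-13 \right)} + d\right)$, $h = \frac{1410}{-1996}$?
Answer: $\frac{15380863508823}{7575871303180} \approx 2.0302$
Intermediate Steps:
$h = - \frac{705}{998}$ ($h = 1410 \left(- \frac{1}{1996}\right) = - \frac{705}{998} \approx -0.70641$)
$r{\left(d \right)} = -12164 + 936 d$ ($r{\left(d \right)} = 4 - \left(\frac{d}{d} - 937\right) \left(-13 + d\right) = 4 - \left(1 - 937\right) \left(-13 + d\right) = 4 - - 936 \left(-13 + d\right) = 4 - \left(12168 - 936 d\right) = 4 + \left(-12168 + 936 d\right) = -12164 + 936 d$)
$\frac{r{\left(h \right)}}{-4119815} - \frac{4026473}{-1986292} = \frac{-12164 + 936 \left(- \frac{705}{998}\right)}{-4119815} - \frac{4026473}{-1986292} = \left(-12164 - \frac{329940}{499}\right) \left(- \frac{1}{4119815}\right) - - \frac{366043}{180572} = \left(- \frac{6399776}{499}\right) \left(- \frac{1}{4119815}\right) + \frac{366043}{180572} = \frac{6399776}{2055787685} + \frac{366043}{180572} = \frac{15380863508823}{7575871303180}$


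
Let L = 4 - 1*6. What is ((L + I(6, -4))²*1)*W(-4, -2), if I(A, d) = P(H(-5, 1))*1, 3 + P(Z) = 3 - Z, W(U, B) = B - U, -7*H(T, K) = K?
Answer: 338/49 ≈ 6.8980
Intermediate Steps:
H(T, K) = -K/7
P(Z) = -Z (P(Z) = -3 + (3 - Z) = -Z)
L = -2 (L = 4 - 6 = -2)
I(A, d) = ⅐ (I(A, d) = -(-1)/7*1 = -1*(-⅐)*1 = (⅐)*1 = ⅐)
((L + I(6, -4))²*1)*W(-4, -2) = ((-2 + ⅐)²*1)*(-2 - 1*(-4)) = ((-13/7)²*1)*(-2 + 4) = ((169/49)*1)*2 = (169/49)*2 = 338/49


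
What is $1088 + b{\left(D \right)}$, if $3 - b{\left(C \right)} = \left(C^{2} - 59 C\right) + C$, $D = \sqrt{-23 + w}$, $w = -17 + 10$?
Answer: $1121 + 58 i \sqrt{30} \approx 1121.0 + 317.68 i$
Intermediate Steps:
$w = -7$
$D = i \sqrt{30}$ ($D = \sqrt{-23 - 7} = \sqrt{-30} = i \sqrt{30} \approx 5.4772 i$)
$b{\left(C \right)} = 3 - C^{2} + 58 C$ ($b{\left(C \right)} = 3 - \left(\left(C^{2} - 59 C\right) + C\right) = 3 - \left(C^{2} - 58 C\right) = 3 - C^{2} + 58 C$)
$1088 + b{\left(D \right)} = 1088 + \left(3 - \left(i \sqrt{30}\right)^{2} + 58 i \sqrt{30}\right) = 1088 + \left(3 - -30 + 58 i \sqrt{30}\right) = 1088 + \left(3 + 30 + 58 i \sqrt{30}\right) = 1088 + \left(33 + 58 i \sqrt{30}\right) = 1121 + 58 i \sqrt{30}$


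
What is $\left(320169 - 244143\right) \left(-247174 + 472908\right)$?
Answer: $17161653084$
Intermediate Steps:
$\left(320169 - 244143\right) \left(-247174 + 472908\right) = 76026 \cdot 225734 = 17161653084$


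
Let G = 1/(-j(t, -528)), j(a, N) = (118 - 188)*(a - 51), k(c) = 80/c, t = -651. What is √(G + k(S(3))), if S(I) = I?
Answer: √1788694635/8190 ≈ 5.1640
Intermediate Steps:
j(a, N) = 3570 - 70*a (j(a, N) = -70*(-51 + a) = 3570 - 70*a)
G = -1/49140 (G = 1/(-(3570 - 70*(-651))) = 1/(-(3570 + 45570)) = 1/(-1*49140) = 1/(-49140) = -1/49140 ≈ -2.0350e-5)
√(G + k(S(3))) = √(-1/49140 + 80/3) = √(1310399/49140) = √1788694635/8190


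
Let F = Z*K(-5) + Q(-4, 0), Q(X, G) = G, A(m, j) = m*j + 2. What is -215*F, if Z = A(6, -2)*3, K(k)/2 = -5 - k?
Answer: 0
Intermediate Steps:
K(k) = -10 - 2*k (K(k) = 2*(-5 - k) = -10 - 2*k)
A(m, j) = 2 + j*m (A(m, j) = j*m + 2 = 2 + j*m)
Z = -30 (Z = (2 - 2*6)*3 = (2 - 12)*3 = -10*3 = -30)
F = 0 (F = -30*(-10 - 2*(-5)) + 0 = -30*(-10 + 10) + 0 = -30*0 + 0 = 0 + 0 = 0)
-215*F = -215*0 = 0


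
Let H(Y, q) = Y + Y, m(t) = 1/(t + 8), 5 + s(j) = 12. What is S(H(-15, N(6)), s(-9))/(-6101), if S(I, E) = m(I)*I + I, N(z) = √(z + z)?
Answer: 315/67111 ≈ 0.0046937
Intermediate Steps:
s(j) = 7 (s(j) = -5 + 12 = 7)
m(t) = 1/(8 + t)
N(z) = √2*√z (N(z) = √(2*z) = √2*√z)
H(Y, q) = 2*Y
S(I, E) = I + I/(8 + I) (S(I, E) = I/(8 + I) + I = I + I/(8 + I))
S(H(-15, N(6)), s(-9))/(-6101) = ((2*(-15))*(9 + 2*(-15))/(8 + 2*(-15)))/(-6101) = -30*(9 - 30)/(8 - 30)*(-1/6101) = -30*(-21)/(-22)*(-1/6101) = -30*(-1/22)*(-21)*(-1/6101) = -315/11*(-1/6101) = 315/67111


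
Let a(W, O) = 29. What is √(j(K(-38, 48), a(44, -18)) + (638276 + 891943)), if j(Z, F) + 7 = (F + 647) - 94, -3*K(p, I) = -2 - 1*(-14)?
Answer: √1530794 ≈ 1237.3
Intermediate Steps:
K(p, I) = -4 (K(p, I) = -(-2 - 1*(-14))/3 = -(-2 + 14)/3 = -⅓*12 = -4)
j(Z, F) = 546 + F (j(Z, F) = -7 + ((F + 647) - 94) = -7 + ((647 + F) - 94) = -7 + (553 + F) = 546 + F)
√(j(K(-38, 48), a(44, -18)) + (638276 + 891943)) = √((546 + 29) + (638276 + 891943)) = √(575 + 1530219) = √1530794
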